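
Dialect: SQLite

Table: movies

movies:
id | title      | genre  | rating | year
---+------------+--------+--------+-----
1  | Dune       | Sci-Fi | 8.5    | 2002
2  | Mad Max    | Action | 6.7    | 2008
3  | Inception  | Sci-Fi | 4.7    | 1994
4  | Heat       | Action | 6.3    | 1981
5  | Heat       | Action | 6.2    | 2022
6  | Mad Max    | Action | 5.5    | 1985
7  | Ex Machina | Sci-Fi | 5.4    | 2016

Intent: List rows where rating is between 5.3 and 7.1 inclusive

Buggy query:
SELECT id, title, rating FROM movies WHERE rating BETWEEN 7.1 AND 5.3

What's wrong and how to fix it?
Bug: BETWEEN expects the lower bound first; with 7.1 AND 5.3 the range is empty

Fix: Swap the bounds so the smaller value comes first

Corrected query:
SELECT id, title, rating FROM movies WHERE rating BETWEEN 5.3 AND 7.1

Result:
id | title      | rating
---+------------+-------
2  | Mad Max    | 6.7   
4  | Heat       | 6.3   
5  | Heat       | 6.2   
6  | Mad Max    | 5.5   
7  | Ex Machina | 5.4   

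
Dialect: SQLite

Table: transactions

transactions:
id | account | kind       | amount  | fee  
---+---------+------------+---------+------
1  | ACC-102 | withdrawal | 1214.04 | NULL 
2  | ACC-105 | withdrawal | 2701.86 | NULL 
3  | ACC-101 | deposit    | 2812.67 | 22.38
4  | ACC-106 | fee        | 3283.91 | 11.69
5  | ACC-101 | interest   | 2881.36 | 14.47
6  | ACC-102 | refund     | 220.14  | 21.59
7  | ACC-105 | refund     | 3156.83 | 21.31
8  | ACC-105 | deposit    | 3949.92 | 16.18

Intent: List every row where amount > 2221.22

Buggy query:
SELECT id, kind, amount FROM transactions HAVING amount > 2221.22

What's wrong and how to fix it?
Bug: This is a non-aggregate query (no GROUP BY, no aggregates), so in SQLite the HAVING clause is invalid here; a row-level condition belongs in WHERE

Fix: Use WHERE for row-level filtering

Corrected query:
SELECT id, kind, amount FROM transactions WHERE amount > 2221.22

Result:
id | kind       | amount 
---+------------+--------
2  | withdrawal | 2701.86
3  | deposit    | 2812.67
4  | fee        | 3283.91
5  | interest   | 2881.36
7  | refund     | 3156.83
8  | deposit    | 3949.92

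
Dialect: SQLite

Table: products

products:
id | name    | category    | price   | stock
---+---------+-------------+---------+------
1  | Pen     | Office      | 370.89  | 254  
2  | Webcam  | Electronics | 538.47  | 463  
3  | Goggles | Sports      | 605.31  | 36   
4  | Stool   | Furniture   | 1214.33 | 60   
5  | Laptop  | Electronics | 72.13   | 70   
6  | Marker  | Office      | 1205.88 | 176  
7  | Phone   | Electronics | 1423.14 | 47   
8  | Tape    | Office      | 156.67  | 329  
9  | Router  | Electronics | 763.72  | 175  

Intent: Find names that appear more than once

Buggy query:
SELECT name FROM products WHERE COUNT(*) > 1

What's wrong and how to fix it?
Bug: WHERE can't reference COUNT(*); aggregates are computed after WHERE

Fix: Group first, then use HAVING for the count condition

Corrected query:
SELECT name FROM products GROUP BY name HAVING COUNT(*) > 1

Result:
(no rows)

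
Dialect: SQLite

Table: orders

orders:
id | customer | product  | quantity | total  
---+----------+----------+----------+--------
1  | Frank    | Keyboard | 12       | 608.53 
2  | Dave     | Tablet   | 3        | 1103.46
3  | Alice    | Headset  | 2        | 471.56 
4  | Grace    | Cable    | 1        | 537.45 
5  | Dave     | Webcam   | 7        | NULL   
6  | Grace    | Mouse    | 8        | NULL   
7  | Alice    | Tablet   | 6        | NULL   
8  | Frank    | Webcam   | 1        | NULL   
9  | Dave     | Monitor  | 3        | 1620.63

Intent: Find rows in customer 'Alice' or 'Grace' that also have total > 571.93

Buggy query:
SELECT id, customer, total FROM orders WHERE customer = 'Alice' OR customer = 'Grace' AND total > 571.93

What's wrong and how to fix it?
Bug: AND binds tighter than OR, so this parses as customer = 'Alice' OR (customer = 'Grace' AND total > 571.93)

Fix: Group the OR with parentheses (or use IN), then AND the threshold

Corrected query:
SELECT id, customer, total FROM orders WHERE (customer = 'Alice' OR customer = 'Grace') AND total > 571.93

Result:
(no rows)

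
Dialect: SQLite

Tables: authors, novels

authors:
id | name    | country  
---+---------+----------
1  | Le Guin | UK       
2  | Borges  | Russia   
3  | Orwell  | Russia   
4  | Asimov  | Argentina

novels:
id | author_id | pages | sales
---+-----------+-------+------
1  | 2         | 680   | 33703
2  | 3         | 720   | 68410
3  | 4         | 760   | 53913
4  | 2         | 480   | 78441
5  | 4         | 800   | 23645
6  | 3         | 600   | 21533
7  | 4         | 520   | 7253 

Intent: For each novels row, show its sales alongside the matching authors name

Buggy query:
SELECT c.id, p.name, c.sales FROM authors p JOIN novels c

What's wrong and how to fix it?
Bug: Missing join condition: each novels row is matched to all authors rows instead of just its own

Fix: Add ON c.author_id = p.id to the JOIN

Corrected query:
SELECT c.id, p.name, c.sales FROM authors p JOIN novels c ON c.author_id = p.id

Result:
id | name   | sales
---+--------+------
1  | Borges | 33703
2  | Orwell | 68410
3  | Asimov | 53913
4  | Borges | 78441
5  | Asimov | 23645
6  | Orwell | 21533
7  | Asimov | 7253 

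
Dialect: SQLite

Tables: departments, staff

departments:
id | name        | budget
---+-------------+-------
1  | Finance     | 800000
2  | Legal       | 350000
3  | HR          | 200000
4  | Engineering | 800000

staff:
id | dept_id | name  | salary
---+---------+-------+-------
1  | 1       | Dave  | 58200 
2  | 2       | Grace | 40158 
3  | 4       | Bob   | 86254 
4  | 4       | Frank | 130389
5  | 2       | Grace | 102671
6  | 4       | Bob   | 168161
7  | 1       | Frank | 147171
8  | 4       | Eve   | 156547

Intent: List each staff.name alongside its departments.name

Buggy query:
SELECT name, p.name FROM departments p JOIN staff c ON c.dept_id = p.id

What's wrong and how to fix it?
Bug: 'name' exists in both joined tables, so the database can't tell which one is meant

Fix: Prefix ambiguous columns with the table alias

Corrected query:
SELECT c.name, p.name FROM departments p JOIN staff c ON c.dept_id = p.id

Result:
name  | name       
------+------------
Dave  | Finance    
Grace | Legal      
Bob   | Engineering
Frank | Engineering
Grace | Legal      
Bob   | Engineering
Frank | Finance    
Eve   | Engineering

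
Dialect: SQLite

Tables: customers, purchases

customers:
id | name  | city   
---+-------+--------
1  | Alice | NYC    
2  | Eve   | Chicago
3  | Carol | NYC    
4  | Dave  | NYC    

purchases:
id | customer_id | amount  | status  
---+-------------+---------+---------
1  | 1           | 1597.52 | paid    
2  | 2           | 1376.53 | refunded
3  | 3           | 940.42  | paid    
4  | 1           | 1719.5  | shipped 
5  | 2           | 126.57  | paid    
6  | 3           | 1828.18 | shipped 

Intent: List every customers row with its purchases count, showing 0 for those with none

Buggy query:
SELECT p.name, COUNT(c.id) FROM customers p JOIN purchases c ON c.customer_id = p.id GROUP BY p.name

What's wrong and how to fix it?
Bug: An inner join excludes parents with zero children

Fix: Switch to LEFT JOIN to retain unmatched parent rows

Corrected query:
SELECT p.name, COUNT(c.id) FROM customers p LEFT JOIN purchases c ON c.customer_id = p.id GROUP BY p.name

Result:
name  | COUNT(c.id)
------+------------
Alice | 2          
Carol | 2          
Dave  | 0          
Eve   | 2          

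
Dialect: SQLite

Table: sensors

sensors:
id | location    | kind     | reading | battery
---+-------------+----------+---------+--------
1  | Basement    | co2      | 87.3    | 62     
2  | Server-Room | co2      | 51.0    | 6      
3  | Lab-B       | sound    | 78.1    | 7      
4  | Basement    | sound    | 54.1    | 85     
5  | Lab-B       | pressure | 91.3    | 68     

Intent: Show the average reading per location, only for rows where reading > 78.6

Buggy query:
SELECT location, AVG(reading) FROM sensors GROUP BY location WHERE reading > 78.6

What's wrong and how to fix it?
Bug: Row-level WHERE must come before GROUP BY in the clause order

Fix: Move the WHERE clause before GROUP BY

Corrected query:
SELECT location, AVG(reading) FROM sensors WHERE reading > 78.6 GROUP BY location

Result:
location | AVG(reading)
---------+-------------
Basement | 87.3        
Lab-B    | 91.3        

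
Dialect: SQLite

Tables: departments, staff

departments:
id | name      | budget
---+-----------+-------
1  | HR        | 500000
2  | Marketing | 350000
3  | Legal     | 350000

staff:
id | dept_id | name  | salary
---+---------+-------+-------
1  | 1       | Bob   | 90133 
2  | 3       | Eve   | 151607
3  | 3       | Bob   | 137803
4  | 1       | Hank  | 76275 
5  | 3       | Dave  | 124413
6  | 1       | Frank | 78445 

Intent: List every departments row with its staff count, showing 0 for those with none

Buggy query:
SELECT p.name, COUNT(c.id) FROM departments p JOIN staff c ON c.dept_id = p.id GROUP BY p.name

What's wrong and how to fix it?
Bug: INNER JOIN drops departments rows that have no matching staff rows

Fix: Switch to LEFT JOIN to retain unmatched parent rows

Corrected query:
SELECT p.name, COUNT(c.id) FROM departments p LEFT JOIN staff c ON c.dept_id = p.id GROUP BY p.name

Result:
name      | COUNT(c.id)
----------+------------
HR        | 3          
Legal     | 3          
Marketing | 0          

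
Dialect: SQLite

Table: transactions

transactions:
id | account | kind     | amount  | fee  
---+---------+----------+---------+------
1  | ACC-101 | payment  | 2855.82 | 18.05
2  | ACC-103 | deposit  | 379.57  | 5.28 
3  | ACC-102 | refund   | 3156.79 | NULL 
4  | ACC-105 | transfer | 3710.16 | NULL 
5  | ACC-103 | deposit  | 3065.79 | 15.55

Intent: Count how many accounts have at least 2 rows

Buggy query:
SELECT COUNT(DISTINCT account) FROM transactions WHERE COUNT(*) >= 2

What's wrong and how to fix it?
Bug: WHERE filters individual rows, not groups, so a group-level COUNT is invalid there

Fix: Use a subquery that GROUPs and filters with HAVING, then count its rows

Corrected query:
SELECT COUNT(*) FROM (SELECT account FROM transactions GROUP BY account HAVING COUNT(*) >= 2)

Result:
COUNT(*)
--------
1       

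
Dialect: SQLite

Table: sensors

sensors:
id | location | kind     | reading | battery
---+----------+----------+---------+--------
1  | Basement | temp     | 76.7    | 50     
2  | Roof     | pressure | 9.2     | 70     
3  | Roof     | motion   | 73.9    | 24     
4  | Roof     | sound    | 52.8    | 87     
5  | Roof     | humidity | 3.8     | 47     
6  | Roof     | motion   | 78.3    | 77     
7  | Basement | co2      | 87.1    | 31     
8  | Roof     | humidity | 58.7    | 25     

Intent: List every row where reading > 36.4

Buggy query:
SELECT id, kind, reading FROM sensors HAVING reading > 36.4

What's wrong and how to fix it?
Bug: HAVING filters the output of aggregation, but this query has no GROUP BY and no aggregate functions, so SQLite rejects it (HAVING clause on a non-aggregate query); the condition here is per row

Fix: Replace HAVING with WHERE since the condition applies to individual rows

Corrected query:
SELECT id, kind, reading FROM sensors WHERE reading > 36.4

Result:
id | kind     | reading
---+----------+--------
1  | temp     | 76.7   
3  | motion   | 73.9   
4  | sound    | 52.8   
6  | motion   | 78.3   
7  | co2      | 87.1   
8  | humidity | 58.7   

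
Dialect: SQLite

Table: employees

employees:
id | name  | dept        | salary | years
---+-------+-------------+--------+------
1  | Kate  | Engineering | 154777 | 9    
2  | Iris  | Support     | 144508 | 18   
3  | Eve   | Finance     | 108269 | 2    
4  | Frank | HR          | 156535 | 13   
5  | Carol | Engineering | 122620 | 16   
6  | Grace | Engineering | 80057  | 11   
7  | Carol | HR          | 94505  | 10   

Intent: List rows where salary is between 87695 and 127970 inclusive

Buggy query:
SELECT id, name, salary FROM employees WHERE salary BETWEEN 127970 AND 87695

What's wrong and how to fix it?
Bug: BETWEEN expects the lower bound first; with 127970 AND 87695 the range is empty

Fix: Swap the bounds so the smaller value comes first

Corrected query:
SELECT id, name, salary FROM employees WHERE salary BETWEEN 87695 AND 127970

Result:
id | name  | salary
---+-------+-------
3  | Eve   | 108269
5  | Carol | 122620
7  | Carol | 94505 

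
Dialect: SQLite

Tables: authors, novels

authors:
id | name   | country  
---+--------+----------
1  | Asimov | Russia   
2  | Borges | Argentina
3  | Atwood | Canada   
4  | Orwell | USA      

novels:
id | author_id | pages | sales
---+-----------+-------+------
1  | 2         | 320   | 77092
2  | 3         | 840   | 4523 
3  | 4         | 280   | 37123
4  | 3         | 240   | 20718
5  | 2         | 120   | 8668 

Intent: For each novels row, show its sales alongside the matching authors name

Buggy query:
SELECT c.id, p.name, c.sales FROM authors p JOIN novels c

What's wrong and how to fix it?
Bug: Missing join condition: each novels row is matched to all authors rows instead of just its own

Fix: Specify the join condition linking the foreign key to the parent id

Corrected query:
SELECT c.id, p.name, c.sales FROM authors p JOIN novels c ON c.author_id = p.id

Result:
id | name   | sales
---+--------+------
1  | Borges | 77092
2  | Atwood | 4523 
3  | Orwell | 37123
4  | Atwood | 20718
5  | Borges | 8668 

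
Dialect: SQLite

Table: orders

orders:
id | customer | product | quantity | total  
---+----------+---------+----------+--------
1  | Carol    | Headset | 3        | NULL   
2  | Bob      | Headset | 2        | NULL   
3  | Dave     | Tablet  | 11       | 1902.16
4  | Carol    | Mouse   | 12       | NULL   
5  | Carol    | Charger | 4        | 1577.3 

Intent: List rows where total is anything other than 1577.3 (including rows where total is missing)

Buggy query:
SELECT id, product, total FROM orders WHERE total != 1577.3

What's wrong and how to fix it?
Bug: Inequality against NULL is unknown, not true; rows with NULL are dropped

Fix: Add an explicit OR total IS NULL to include the missing-value rows

Corrected query:
SELECT id, product, total FROM orders WHERE total != 1577.3 OR total IS NULL

Result:
id | product | total  
---+---------+--------
1  | Headset | NULL   
2  | Headset | NULL   
3  | Tablet  | 1902.16
4  | Mouse   | NULL   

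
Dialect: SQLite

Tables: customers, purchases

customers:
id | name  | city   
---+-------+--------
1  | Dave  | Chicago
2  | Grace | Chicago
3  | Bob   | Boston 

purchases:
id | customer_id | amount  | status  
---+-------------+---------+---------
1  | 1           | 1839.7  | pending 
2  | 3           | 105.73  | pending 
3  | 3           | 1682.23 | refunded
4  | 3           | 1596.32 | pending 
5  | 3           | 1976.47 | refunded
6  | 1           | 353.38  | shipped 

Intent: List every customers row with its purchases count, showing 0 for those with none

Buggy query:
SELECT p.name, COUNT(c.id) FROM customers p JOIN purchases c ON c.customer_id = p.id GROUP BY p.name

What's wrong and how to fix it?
Bug: INNER JOIN drops customers rows that have no matching purchases rows

Fix: Use LEFT JOIN so parents without children still appear (COUNT(c.id) gives 0)

Corrected query:
SELECT p.name, COUNT(c.id) FROM customers p LEFT JOIN purchases c ON c.customer_id = p.id GROUP BY p.name

Result:
name  | COUNT(c.id)
------+------------
Bob   | 4          
Dave  | 2          
Grace | 0          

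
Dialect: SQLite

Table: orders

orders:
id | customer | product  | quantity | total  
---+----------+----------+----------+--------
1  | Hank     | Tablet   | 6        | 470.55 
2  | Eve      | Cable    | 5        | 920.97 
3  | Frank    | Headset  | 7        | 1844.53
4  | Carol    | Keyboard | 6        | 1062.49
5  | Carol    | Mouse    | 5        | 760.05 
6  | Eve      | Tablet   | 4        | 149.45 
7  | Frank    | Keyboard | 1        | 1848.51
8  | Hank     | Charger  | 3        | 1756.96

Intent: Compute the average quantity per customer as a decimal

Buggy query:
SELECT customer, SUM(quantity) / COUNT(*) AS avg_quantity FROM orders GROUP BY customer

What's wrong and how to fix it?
Bug: SUM(quantity) and COUNT(*) are both integers; the division truncates the fractional part

Fix: Multiply by 1.0 (or CAST to REAL) to force floating-point division

Corrected query:
SELECT customer, SUM(quantity) * 1.0 / COUNT(*) AS avg_quantity FROM orders GROUP BY customer

Result:
customer | avg_quantity
---------+-------------
Carol    | 5.5         
Eve      | 4.5         
Frank    | 4           
Hank     | 4.5         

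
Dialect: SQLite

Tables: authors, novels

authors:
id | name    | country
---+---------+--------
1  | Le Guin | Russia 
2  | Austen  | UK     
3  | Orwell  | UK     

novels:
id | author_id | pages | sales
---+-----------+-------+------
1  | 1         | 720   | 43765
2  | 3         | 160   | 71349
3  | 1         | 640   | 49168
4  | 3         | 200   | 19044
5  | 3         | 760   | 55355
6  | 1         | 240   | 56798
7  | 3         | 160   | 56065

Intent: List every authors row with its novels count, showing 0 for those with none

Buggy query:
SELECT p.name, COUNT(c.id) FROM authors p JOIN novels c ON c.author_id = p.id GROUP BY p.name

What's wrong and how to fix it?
Bug: INNER JOIN drops authors rows that have no matching novels rows

Fix: Use LEFT JOIN so parents without children still appear (COUNT(c.id) gives 0)

Corrected query:
SELECT p.name, COUNT(c.id) FROM authors p LEFT JOIN novels c ON c.author_id = p.id GROUP BY p.name

Result:
name    | COUNT(c.id)
--------+------------
Austen  | 0          
Le Guin | 3          
Orwell  | 4          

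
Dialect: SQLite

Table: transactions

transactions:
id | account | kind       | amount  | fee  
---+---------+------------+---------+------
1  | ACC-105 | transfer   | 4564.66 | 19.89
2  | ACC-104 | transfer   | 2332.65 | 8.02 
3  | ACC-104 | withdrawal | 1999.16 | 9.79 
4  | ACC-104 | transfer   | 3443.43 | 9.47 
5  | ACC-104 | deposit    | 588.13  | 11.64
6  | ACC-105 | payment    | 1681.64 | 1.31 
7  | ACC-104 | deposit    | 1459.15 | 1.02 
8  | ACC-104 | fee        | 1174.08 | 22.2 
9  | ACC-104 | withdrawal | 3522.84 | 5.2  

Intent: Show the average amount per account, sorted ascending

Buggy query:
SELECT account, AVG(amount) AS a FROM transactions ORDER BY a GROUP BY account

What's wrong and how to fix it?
Bug: GROUP BY must precede ORDER BY

Fix: Move ORDER BY to the end, after GROUP BY

Corrected query:
SELECT account, AVG(amount) AS a FROM transactions GROUP BY account ORDER BY a

Result:
account | a          
--------+------------
ACC-104 | 2074.205714
ACC-105 | 3123.15    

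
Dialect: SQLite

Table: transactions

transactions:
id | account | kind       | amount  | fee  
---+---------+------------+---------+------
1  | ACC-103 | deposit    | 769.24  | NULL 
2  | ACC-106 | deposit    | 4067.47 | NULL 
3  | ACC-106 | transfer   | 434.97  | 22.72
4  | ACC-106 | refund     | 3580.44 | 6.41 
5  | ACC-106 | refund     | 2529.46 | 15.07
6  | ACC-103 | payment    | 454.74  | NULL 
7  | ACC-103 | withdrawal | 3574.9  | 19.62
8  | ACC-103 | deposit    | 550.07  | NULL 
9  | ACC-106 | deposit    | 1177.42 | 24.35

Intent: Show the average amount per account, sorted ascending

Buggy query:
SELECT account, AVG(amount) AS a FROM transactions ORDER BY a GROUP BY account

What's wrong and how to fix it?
Bug: GROUP BY must precede ORDER BY

Fix: Reorder: SELECT … FROM … GROUP BY … ORDER BY …

Corrected query:
SELECT account, AVG(amount) AS a FROM transactions GROUP BY account ORDER BY a

Result:
account | a        
--------+----------
ACC-103 | 1337.2375
ACC-106 | 2357.952 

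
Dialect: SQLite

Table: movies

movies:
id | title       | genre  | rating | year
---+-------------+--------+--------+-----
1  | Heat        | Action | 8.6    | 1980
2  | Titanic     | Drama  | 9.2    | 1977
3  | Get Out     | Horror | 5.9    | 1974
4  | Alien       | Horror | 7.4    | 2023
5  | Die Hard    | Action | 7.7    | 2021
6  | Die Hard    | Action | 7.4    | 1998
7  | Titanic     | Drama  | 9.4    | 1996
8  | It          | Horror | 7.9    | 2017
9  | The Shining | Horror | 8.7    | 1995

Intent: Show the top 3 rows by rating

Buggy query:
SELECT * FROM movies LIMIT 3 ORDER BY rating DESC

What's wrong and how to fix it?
Bug: LIMIT must come after ORDER BY

Fix: Swap the clauses: ORDER BY first, then LIMIT

Corrected query:
SELECT * FROM movies ORDER BY rating DESC LIMIT 3

Result:
id | title       | genre  | rating | year
---+-------------+--------+--------+-----
7  | Titanic     | Drama  | 9.4    | 1996
2  | Titanic     | Drama  | 9.2    | 1977
9  | The Shining | Horror | 8.7    | 1995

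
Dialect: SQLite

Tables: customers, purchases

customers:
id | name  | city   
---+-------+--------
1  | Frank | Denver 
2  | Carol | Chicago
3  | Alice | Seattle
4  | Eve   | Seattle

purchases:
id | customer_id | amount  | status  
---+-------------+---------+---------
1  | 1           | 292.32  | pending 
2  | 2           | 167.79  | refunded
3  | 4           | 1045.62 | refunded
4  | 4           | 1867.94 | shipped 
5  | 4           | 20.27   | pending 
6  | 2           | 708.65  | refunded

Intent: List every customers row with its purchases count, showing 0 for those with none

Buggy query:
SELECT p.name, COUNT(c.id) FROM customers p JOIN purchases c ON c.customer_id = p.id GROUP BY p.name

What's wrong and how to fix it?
Bug: An inner join excludes parents with zero children

Fix: Switch to LEFT JOIN to retain unmatched parent rows

Corrected query:
SELECT p.name, COUNT(c.id) FROM customers p LEFT JOIN purchases c ON c.customer_id = p.id GROUP BY p.name

Result:
name  | COUNT(c.id)
------+------------
Alice | 0          
Carol | 2          
Eve   | 3          
Frank | 1          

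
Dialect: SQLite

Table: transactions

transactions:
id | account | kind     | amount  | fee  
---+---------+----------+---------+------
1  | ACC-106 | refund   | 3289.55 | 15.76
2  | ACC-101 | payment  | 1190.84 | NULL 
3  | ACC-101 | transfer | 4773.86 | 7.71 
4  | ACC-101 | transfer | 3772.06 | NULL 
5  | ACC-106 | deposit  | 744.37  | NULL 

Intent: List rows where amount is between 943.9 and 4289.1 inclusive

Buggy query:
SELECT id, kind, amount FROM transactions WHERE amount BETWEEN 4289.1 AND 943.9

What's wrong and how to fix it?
Bug: BETWEEN expects the lower bound first; with 4289.1 AND 943.9 the range is empty

Fix: Swap the bounds so the smaller value comes first

Corrected query:
SELECT id, kind, amount FROM transactions WHERE amount BETWEEN 943.9 AND 4289.1

Result:
id | kind     | amount 
---+----------+--------
1  | refund   | 3289.55
2  | payment  | 1190.84
4  | transfer | 3772.06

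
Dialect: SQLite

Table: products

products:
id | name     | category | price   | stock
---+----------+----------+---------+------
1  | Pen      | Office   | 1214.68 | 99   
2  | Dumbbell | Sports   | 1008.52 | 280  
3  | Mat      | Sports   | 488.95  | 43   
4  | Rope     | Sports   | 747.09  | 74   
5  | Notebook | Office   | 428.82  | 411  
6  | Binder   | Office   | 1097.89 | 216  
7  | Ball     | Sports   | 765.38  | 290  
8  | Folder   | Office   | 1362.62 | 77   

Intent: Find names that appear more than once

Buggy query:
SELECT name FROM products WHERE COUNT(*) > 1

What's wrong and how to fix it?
Bug: COUNT(*) is an aggregate and cannot be used in WHERE

Fix: Group first, then use HAVING for the count condition

Corrected query:
SELECT name FROM products GROUP BY name HAVING COUNT(*) > 1

Result:
(no rows)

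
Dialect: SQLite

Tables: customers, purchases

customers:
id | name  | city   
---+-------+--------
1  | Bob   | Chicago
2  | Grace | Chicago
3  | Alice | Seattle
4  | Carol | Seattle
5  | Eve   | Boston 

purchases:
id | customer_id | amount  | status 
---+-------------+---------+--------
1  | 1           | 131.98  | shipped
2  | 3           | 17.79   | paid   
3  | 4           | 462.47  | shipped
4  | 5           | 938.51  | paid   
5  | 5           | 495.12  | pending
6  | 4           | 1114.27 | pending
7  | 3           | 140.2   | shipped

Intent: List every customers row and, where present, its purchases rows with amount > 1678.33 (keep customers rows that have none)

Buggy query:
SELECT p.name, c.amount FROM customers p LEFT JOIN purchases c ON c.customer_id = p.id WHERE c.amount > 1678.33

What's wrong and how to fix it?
Bug: A WHERE condition on the right-hand table after LEFT JOIN drops unmatched parents

Fix: Put 'c.amount > 1678.33' in the JOIN's ON clause instead of WHERE

Corrected query:
SELECT p.name, c.amount FROM customers p LEFT JOIN purchases c ON c.customer_id = p.id AND c.amount > 1678.33

Result:
name  | amount
------+-------
Bob   | NULL  
Grace | NULL  
Alice | NULL  
Carol | NULL  
Eve   | NULL  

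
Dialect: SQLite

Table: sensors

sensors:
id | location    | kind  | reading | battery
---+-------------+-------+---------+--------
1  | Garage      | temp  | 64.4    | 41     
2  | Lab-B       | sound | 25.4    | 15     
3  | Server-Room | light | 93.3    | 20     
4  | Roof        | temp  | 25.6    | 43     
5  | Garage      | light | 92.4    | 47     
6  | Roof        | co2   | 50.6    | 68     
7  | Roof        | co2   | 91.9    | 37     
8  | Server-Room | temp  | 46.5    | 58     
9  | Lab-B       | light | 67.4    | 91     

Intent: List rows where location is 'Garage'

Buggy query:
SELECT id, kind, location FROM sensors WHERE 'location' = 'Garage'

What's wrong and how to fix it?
Bug: Single quotes denote string literals in SQL; the column name is being compared as a constant string

Fix: Remove the quotes around the column name (or use double quotes for an identifier)

Corrected query:
SELECT id, kind, location FROM sensors WHERE location = 'Garage'

Result:
id | kind  | location
---+-------+---------
1  | temp  | Garage  
5  | light | Garage  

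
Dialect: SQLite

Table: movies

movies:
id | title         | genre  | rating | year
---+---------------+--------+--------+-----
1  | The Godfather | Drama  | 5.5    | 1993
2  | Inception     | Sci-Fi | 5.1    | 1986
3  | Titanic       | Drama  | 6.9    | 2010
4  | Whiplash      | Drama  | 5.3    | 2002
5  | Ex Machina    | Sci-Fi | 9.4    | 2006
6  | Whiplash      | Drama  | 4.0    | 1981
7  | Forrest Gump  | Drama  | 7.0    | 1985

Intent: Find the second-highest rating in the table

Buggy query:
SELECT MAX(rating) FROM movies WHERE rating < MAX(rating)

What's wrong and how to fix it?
Bug: MAX(rating) on the right of the comparison is an aggregate-in-WHERE error

Fix: Compute the overall MAX in a subquery, then take MAX of rows below it

Corrected query:
SELECT MAX(rating) FROM movies WHERE rating < (SELECT MAX(rating) FROM movies)

Result:
MAX(rating)
-----------
7          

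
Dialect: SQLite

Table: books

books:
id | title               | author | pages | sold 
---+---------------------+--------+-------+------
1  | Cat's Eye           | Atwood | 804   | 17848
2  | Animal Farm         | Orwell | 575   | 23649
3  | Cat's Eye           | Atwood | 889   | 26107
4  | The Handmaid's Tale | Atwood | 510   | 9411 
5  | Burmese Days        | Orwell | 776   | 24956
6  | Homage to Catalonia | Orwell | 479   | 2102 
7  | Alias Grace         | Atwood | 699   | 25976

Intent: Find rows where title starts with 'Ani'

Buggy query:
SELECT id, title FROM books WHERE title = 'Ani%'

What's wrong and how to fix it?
Bug: '=' compares the literal string including the % character; pattern matching needs LIKE

Fix: Replace '=' with LIKE so 'Ani%' is treated as a pattern

Corrected query:
SELECT id, title FROM books WHERE title LIKE 'Ani%'

Result:
id | title      
---+------------
2  | Animal Farm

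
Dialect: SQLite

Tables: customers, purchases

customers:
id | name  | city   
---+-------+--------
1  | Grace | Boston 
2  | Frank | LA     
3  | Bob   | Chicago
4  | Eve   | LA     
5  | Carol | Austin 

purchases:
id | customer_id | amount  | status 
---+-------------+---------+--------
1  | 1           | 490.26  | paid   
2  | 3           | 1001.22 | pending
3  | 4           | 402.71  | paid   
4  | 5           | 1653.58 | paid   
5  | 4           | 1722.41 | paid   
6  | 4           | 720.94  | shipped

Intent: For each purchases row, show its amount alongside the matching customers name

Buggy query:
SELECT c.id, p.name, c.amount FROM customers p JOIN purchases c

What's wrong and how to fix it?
Bug: Missing join condition: each purchases row is matched to all customers rows instead of just its own

Fix: Specify the join condition linking the foreign key to the parent id

Corrected query:
SELECT c.id, p.name, c.amount FROM customers p JOIN purchases c ON c.customer_id = p.id

Result:
id | name  | amount 
---+-------+--------
1  | Grace | 490.26 
2  | Bob   | 1001.22
3  | Eve   | 402.71 
4  | Carol | 1653.58
5  | Eve   | 1722.41
6  | Eve   | 720.94 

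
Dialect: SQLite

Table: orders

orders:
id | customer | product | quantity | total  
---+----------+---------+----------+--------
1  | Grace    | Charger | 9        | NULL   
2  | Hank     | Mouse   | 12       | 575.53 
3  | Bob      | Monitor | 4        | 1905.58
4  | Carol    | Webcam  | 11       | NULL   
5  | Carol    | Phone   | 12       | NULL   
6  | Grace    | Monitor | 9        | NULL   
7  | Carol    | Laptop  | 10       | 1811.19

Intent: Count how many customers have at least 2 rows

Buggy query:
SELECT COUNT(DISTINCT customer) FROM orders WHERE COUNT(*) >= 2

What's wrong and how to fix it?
Bug: COUNT(*) cannot appear in WHERE; the per-group count doesn't exist yet

Fix: Group first with HAVING COUNT(*) >= 2, then COUNT the resulting groups

Corrected query:
SELECT COUNT(*) FROM (SELECT customer FROM orders GROUP BY customer HAVING COUNT(*) >= 2)

Result:
COUNT(*)
--------
2       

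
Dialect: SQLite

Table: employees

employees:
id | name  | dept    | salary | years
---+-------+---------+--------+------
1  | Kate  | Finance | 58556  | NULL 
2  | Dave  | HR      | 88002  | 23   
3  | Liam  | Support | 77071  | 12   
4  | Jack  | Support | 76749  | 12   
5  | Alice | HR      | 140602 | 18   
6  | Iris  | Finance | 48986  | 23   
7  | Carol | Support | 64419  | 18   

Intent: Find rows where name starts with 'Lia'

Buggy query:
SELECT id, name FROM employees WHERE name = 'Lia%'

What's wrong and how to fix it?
Bug: '=' compares the literal string including the % character; pattern matching needs LIKE

Fix: Use LIKE for wildcard pattern matching

Corrected query:
SELECT id, name FROM employees WHERE name LIKE 'Lia%'

Result:
id | name
---+-----
3  | Liam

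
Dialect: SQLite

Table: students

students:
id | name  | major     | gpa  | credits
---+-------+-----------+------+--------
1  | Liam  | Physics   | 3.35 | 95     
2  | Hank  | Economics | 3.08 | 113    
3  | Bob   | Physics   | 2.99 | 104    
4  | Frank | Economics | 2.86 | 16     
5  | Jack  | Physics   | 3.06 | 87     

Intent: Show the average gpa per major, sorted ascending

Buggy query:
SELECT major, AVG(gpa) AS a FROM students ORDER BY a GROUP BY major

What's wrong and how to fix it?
Bug: ORDER BY appears before GROUP BY; SQL clause order requires GROUP BY first

Fix: Move ORDER BY to the end, after GROUP BY

Corrected query:
SELECT major, AVG(gpa) AS a FROM students GROUP BY major ORDER BY a

Result:
major     | a       
----------+---------
Economics | 2.97    
Physics   | 3.133333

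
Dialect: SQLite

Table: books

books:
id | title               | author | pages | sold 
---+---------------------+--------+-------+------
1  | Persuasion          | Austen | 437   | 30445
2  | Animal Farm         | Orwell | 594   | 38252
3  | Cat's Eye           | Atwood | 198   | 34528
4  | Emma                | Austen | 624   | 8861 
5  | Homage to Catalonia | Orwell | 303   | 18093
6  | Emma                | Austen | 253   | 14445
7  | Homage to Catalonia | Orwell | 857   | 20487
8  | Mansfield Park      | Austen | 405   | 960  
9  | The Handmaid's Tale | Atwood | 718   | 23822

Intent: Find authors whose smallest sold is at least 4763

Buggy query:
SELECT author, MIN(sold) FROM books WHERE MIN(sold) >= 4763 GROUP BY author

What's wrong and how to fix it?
Bug: MIN() in WHERE is a misuse of aggregate

Fix: Replace WHERE with HAVING after the GROUP BY

Corrected query:
SELECT author, MIN(sold) FROM books GROUP BY author HAVING MIN(sold) >= 4763

Result:
author | MIN(sold)
-------+----------
Atwood | 23822    
Orwell | 18093    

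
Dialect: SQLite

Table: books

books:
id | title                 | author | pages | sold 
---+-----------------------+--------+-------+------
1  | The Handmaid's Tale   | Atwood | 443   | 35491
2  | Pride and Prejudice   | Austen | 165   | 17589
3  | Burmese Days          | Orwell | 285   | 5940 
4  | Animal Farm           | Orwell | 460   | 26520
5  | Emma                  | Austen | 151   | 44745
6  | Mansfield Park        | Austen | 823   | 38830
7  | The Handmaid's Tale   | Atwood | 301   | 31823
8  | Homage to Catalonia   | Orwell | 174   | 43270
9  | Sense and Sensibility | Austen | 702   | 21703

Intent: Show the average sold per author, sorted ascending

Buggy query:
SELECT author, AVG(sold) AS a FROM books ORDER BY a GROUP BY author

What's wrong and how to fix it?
Bug: ORDER BY appears before GROUP BY; SQL clause order requires GROUP BY first

Fix: Reorder: SELECT … FROM … GROUP BY … ORDER BY …

Corrected query:
SELECT author, AVG(sold) AS a FROM books GROUP BY author ORDER BY a

Result:
author | a           
-------+-------------
Orwell | 25243.333333
Austen | 30716.75    
Atwood | 33657       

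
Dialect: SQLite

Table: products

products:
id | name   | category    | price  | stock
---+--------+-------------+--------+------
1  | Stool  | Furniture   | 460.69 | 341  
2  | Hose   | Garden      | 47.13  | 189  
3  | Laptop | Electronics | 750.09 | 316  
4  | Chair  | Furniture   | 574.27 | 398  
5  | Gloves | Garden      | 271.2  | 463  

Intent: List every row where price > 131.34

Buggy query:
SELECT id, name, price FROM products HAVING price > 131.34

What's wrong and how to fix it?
Bug: This is a non-aggregate query (no GROUP BY, no aggregates), so in SQLite the HAVING clause is invalid here; a row-level condition belongs in WHERE

Fix: Replace HAVING with WHERE since the condition applies to individual rows

Corrected query:
SELECT id, name, price FROM products WHERE price > 131.34

Result:
id | name   | price 
---+--------+-------
1  | Stool  | 460.69
3  | Laptop | 750.09
4  | Chair  | 574.27
5  | Gloves | 271.2 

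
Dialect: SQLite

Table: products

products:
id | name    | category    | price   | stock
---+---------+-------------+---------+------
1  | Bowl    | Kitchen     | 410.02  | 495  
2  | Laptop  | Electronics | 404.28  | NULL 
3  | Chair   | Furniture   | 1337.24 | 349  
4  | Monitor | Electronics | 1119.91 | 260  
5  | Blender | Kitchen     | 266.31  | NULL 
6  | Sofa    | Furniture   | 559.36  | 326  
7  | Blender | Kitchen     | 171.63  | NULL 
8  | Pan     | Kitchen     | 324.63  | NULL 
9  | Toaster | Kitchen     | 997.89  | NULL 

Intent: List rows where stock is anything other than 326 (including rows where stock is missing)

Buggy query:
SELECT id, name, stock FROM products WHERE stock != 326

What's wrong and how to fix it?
Bug: 'stock != 326' is unknown when stock is NULL, so NULL rows are silently excluded

Fix: Handle NULL separately with IS NULL alongside the inequality

Corrected query:
SELECT id, name, stock FROM products WHERE stock != 326 OR stock IS NULL

Result:
id | name    | stock
---+---------+------
1  | Bowl    | 495  
2  | Laptop  | NULL 
3  | Chair   | 349  
4  | Monitor | 260  
5  | Blender | NULL 
7  | Blender | NULL 
8  | Pan     | NULL 
9  | Toaster | NULL 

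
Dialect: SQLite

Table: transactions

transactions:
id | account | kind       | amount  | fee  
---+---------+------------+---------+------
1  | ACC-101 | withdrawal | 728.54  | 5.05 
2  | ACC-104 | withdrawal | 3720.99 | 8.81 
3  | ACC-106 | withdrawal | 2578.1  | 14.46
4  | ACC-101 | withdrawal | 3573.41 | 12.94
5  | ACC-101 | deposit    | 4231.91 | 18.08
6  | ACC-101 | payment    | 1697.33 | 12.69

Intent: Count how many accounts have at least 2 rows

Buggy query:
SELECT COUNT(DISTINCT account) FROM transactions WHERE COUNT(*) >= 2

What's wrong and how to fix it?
Bug: WHERE filters individual rows, not groups, so a group-level COUNT is invalid there

Fix: Group first with HAVING COUNT(*) >= 2, then COUNT the resulting groups

Corrected query:
SELECT COUNT(*) FROM (SELECT account FROM transactions GROUP BY account HAVING COUNT(*) >= 2)

Result:
COUNT(*)
--------
1       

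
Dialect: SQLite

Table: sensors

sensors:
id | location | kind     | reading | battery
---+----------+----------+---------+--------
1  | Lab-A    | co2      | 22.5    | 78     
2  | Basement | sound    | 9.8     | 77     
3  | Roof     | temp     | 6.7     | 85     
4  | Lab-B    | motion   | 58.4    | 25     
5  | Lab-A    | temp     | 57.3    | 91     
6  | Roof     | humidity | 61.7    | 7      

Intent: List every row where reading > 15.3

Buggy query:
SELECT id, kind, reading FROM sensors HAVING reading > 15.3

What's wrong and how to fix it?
Bug: HAVING filters the output of aggregation, but this query has no GROUP BY and no aggregate functions, so SQLite rejects it (HAVING clause on a non-aggregate query); the condition here is per row

Fix: Replace HAVING with WHERE since the condition applies to individual rows

Corrected query:
SELECT id, kind, reading FROM sensors WHERE reading > 15.3

Result:
id | kind     | reading
---+----------+--------
1  | co2      | 22.5   
4  | motion   | 58.4   
5  | temp     | 57.3   
6  | humidity | 61.7   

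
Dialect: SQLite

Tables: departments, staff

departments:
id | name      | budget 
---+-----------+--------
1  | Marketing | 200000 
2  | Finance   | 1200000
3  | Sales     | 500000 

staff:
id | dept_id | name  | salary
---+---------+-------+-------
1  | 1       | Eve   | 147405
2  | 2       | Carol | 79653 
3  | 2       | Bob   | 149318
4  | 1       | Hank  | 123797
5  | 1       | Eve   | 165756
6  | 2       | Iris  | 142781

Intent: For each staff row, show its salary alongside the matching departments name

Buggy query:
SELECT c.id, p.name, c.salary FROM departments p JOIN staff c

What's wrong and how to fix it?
Bug: JOIN with no ON clause produces a cartesian product; every staff row pairs with every departments row

Fix: Add ON c.dept_id = p.id to the JOIN

Corrected query:
SELECT c.id, p.name, c.salary FROM departments p JOIN staff c ON c.dept_id = p.id

Result:
id | name      | salary
---+-----------+-------
1  | Marketing | 147405
2  | Finance   | 79653 
3  | Finance   | 149318
4  | Marketing | 123797
5  | Marketing | 165756
6  | Finance   | 142781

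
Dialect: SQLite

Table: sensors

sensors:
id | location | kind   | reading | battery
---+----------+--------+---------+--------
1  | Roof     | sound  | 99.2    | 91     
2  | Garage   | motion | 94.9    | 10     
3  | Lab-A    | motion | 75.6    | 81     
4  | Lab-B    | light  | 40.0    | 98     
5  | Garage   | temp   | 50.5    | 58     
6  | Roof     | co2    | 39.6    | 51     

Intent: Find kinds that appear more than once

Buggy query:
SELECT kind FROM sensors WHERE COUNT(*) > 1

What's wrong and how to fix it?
Bug: WHERE can't reference COUNT(*); aggregates are computed after WHERE

Fix: Group first, then use HAVING for the count condition

Corrected query:
SELECT kind FROM sensors GROUP BY kind HAVING COUNT(*) > 1

Result:
kind  
------
motion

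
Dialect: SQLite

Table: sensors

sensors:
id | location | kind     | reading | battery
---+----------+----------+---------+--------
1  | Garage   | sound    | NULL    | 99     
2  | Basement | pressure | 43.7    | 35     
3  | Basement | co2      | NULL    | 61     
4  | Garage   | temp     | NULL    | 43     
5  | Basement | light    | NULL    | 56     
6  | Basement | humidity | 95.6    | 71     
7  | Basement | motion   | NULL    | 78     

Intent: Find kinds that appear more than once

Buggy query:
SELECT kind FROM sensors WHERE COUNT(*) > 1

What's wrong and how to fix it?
Bug: WHERE can't reference COUNT(*); aggregates are computed after WHERE

Fix: GROUP BY kind, then filter groups with HAVING COUNT(*) > 1

Corrected query:
SELECT kind FROM sensors GROUP BY kind HAVING COUNT(*) > 1

Result:
(no rows)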